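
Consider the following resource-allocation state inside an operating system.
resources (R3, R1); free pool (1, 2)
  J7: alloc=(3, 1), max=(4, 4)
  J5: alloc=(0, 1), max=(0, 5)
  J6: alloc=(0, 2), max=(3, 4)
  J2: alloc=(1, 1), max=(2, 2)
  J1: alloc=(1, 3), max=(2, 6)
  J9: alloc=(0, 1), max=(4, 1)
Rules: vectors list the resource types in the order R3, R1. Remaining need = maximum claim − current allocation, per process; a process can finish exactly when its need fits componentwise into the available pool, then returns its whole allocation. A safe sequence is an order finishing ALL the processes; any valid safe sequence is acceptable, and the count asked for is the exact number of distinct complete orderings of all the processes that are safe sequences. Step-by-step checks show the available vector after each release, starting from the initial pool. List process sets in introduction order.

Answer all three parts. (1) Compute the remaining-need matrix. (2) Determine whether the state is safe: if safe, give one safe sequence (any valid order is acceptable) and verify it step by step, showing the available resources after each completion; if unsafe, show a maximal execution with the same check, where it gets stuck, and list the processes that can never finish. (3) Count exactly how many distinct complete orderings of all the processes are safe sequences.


(1) Need matrix, components ordered R3, R1:
  J7: (1, 3)
  J5: (0, 4)
  J6: (3, 2)
  J2: (1, 1)
  J1: (1, 3)
  J9: (4, 0)
(2) SAFE. One safe sequence: J2, J7, J6, J9, J5, J1.
Key observation: reading the order forward, J2 is the first process whose need (1, 1) meets the free pool (1, 2) exactly on a resource it requests.
Step-by-step check:
  pool = (1, 2)
  J2 needs (1, 1) <= (1, 2) -> finishes; pool += (1, 1) = (2, 3)
  J7 needs (1, 3) <= (2, 3) -> finishes; pool += (3, 1) = (5, 4)
  J6 needs (3, 2) <= (5, 4) -> finishes; pool += (0, 2) = (5, 6)
  J9 needs (4, 0) <= (5, 6) -> finishes; pool += (0, 1) = (5, 7)
  J5 needs (0, 4) <= (5, 7) -> finishes; pool += (0, 1) = (5, 8)
  J1 needs (1, 3) <= (5, 8) -> finishes; pool += (1, 3) = (6, 11)
(3) The exact count: 36 of the possible complete orderings are safe sequences.


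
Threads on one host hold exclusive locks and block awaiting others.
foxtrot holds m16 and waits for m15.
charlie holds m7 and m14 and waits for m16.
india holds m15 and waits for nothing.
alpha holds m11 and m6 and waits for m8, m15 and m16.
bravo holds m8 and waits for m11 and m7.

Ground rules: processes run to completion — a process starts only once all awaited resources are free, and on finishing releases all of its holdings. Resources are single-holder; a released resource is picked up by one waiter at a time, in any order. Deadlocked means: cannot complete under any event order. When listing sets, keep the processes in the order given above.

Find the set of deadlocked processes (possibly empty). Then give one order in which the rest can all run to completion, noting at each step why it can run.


Deadlocked: alpha and bravo.
Key observation: the knot is the closed ring of waits alpha -> bravo -> alpha; no other process is dragged down with it.
One completion order for the rest: india, foxtrot, charlie.
Verifying each step:
  india waits on nothing -> runs at once and releases m15
  foxtrot: everything it awaited (m15) is free; runs, freeing m16
  charlie: everything it awaited (m16) is free; runs, freeing m7 and m14


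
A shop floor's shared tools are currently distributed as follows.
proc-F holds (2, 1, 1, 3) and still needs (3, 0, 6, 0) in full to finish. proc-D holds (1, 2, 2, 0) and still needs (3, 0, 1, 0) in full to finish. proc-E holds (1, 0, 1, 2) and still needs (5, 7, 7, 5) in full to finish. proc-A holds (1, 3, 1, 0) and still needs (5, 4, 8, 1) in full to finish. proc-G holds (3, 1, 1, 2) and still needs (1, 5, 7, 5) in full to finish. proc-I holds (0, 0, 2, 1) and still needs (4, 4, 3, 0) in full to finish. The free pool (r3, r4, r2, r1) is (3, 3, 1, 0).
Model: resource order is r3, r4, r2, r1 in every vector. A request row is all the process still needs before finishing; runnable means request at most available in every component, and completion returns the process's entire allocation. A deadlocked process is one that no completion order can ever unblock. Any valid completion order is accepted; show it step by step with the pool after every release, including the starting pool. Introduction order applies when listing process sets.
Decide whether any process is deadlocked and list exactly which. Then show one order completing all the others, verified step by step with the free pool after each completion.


The deadlocked set is proc-F, proc-E, proc-A and proc-G.
Key observation: proc-D, proc-I can finish, but then (4, 5, 5, 1) is all there is, and the blocked group's r2 demands exceed it.
One completion order for the rest: proc-D, proc-I. Walking it through:
  pool = (3, 3, 1, 0)
  run proc-D (needs (3, 0, 1, 0), free (3, 3, 1, 0)); after release of (1, 2, 2, 0) the pool is (4, 5, 3, 0)
  run proc-I (needs (4, 4, 3, 0), free (4, 5, 3, 0)); after release of (0, 0, 2, 1) the pool is (4, 5, 5, 1)
The blocked processes can never fit:
  proc-F cannot run: need (3, 0, 6, 0) vs free (4, 5, 5, 1) (insufficient r2)
  proc-E cannot run: need (5, 7, 7, 5) vs free (4, 5, 5, 1) (insufficient r3, r4, r2 and r1)
  proc-A cannot run: need (5, 4, 8, 1) vs free (4, 5, 5, 1) (insufficient r3 and r2)
  proc-G cannot run: need (1, 5, 7, 5) vs free (4, 5, 5, 1) (insufficient r2 and r1)


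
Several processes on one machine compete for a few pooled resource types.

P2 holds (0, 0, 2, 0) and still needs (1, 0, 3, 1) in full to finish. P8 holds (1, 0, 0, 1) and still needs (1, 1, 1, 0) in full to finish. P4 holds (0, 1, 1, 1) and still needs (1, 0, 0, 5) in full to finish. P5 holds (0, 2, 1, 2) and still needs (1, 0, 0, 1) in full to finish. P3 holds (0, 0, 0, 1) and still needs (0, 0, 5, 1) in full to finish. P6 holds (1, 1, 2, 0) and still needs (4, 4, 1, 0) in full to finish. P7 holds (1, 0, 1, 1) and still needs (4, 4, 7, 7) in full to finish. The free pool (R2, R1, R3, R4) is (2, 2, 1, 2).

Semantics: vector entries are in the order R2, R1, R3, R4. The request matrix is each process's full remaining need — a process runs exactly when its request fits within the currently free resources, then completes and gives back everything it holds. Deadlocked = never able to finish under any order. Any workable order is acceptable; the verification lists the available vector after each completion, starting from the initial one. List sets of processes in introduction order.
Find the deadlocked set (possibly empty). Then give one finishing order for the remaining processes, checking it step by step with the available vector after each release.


The deadlocked set is P6 and P7.
Key observation: even finishing P5, P8, P4, P2, P3 leaves just (3, 5, 5, 7) free — too little R2 for any of the remaining processes.
The rest can finish in the order P5, P8, P4, P2, P3. Verifying each step:
  pool = (2, 2, 1, 2)
  P5 needs (1, 0, 0, 1) <= (2, 2, 1, 2) -> finishes; pool += (0, 2, 1, 2) = (2, 4, 2, 4)
  P8 needs (1, 1, 1, 0) <= (2, 4, 2, 4) -> finishes; pool += (1, 0, 0, 1) = (3, 4, 2, 5)
  P4 needs (1, 0, 0, 5) <= (3, 4, 2, 5) -> finishes; pool += (0, 1, 1, 1) = (3, 5, 3, 6)
  P2 needs (1, 0, 3, 1) <= (3, 5, 3, 6) -> finishes; pool += (0, 0, 2, 0) = (3, 5, 5, 6)
  P3 needs (0, 0, 5, 1) <= (3, 5, 5, 6) -> finishes; pool += (0, 0, 0, 1) = (3, 5, 5, 7)
None of the blocked processes ever fits:
  P6 cannot run: need (4, 4, 1, 0) vs free (3, 5, 5, 7) (insufficient R2)
  P7 cannot run: need (4, 4, 7, 7) vs free (3, 5, 5, 7) (insufficient R2 and R3)


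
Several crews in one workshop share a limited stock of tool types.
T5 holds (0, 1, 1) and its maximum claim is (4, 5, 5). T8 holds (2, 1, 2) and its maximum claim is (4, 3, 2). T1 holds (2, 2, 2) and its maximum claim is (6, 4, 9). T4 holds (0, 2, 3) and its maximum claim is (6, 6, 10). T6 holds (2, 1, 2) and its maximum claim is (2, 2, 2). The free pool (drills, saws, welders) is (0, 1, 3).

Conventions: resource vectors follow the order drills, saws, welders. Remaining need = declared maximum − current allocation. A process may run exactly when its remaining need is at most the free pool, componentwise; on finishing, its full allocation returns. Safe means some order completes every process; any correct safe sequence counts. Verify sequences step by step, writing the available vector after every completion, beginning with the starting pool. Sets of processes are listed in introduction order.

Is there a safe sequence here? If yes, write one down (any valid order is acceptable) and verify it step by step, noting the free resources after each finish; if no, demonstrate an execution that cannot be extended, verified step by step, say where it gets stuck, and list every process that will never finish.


SAFE — a valid safe sequence is T6, T8, T1, T4, T5.
Key observation: the first exact fit in this order is T6 — it needs (0, 1, 0) with (0, 1, 3) free, meeting a requested resource to the last unit.
Walking it through:
  pool = (0, 1, 3)
  run T6 (needs (0, 1, 0), free (0, 1, 3)); after release of (2, 1, 2) the pool is (2, 2, 5)
  run T8 (needs (2, 2, 0), free (2, 2, 5)); after release of (2, 1, 2) the pool is (4, 3, 7)
  run T1 (needs (4, 2, 7), free (4, 3, 7)); after release of (2, 2, 2) the pool is (6, 5, 9)
  run T4 (needs (6, 4, 7), free (6, 5, 9)); after release of (0, 2, 3) the pool is (6, 7, 12)
  run T5 (needs (4, 4, 4), free (6, 7, 12)); after release of (0, 1, 1) the pool is (6, 8, 13)


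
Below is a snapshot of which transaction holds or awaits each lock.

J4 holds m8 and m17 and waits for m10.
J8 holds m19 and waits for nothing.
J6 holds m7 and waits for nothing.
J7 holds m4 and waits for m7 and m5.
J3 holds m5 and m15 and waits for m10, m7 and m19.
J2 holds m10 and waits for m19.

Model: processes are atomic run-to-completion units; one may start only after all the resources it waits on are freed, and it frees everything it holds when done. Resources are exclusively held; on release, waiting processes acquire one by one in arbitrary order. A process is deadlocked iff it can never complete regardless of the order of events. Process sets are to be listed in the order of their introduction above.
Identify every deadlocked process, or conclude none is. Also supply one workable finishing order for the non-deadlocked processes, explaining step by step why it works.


The deadlocked set is empty.
Key observation: there is no circular wait here — follow any chain and it reaches a process that is free to run now.
One completion order for the rest: J8, J2, J6, J4, J3, J7.
Check, step by step:
  J8: no waits; runs immediately, freeing m19
  J2 waits on m19 — all released -> runs and releases m10
  J6: no waits; runs immediately, freeing m7
  J4 waits on m10 — all released -> runs and releases m8 and m17
  J3 waits on m10, m7 and m19 — all released -> runs and releases m5 and m15
  J7 waits on m7 and m5 — all released -> runs and releases m4


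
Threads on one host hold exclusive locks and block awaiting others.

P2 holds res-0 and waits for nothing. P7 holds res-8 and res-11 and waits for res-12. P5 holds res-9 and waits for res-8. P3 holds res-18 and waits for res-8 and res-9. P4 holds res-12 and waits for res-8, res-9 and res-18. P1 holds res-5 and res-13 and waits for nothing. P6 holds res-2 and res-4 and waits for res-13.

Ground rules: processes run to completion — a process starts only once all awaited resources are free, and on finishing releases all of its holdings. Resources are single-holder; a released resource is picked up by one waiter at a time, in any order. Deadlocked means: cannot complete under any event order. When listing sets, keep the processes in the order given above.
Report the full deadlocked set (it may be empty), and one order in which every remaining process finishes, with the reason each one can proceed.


Deadlocked set: P7, P5, P3 and P4.
Key observation: the waits loop around P7 -> P4 -> P7 with no way out; P5 and P3 are caught in further circular waits.
A valid finishing order for the others: P2, P1, P6.
Walking it through:
  run P2 (it waits on nothing); releases res-0
  run P1 (it waits on nothing); releases res-5 and res-13
  run P6 (all its waits — res-13 — are resolved); releases res-2 and res-4


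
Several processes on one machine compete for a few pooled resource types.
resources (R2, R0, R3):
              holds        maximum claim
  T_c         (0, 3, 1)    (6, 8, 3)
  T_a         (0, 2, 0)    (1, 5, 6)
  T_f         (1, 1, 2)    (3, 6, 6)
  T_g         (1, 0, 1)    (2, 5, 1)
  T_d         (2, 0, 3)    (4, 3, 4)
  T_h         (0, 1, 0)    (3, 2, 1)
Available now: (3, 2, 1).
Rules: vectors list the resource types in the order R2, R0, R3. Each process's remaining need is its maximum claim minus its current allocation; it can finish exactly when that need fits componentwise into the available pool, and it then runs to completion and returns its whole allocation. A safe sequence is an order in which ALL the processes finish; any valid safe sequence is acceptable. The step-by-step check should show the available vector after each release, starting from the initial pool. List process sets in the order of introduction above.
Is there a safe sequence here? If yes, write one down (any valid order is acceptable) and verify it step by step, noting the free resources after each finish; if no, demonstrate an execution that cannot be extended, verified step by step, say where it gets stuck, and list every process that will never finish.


The state is UNSAFE.
Key observation: after T_h, T_d the pool peaks at (5, 3, 4), and each blocked process is short somewhere: T_c on R2, R0; T_a on R3; T_f on R0; T_g on R0.
Going as far as possible: T_h, T_d; after that, nothing fits. Walking it through:
  pool = (3, 2, 1)
  T_h needs (3, 1, 1) <= (3, 2, 1) -> finishes; pool += (0, 1, 0) = (3, 3, 1)
  T_d needs (2, 3, 1) <= (3, 3, 1) -> finishes; pool += (2, 0, 3) = (5, 3, 4)
  blocked: T_c wants (6, 5, 2), pool (5, 3, 4) — not enough R2 and R0
  blocked: T_a wants (1, 3, 6), pool (5, 3, 4) — not enough R3
  blocked: T_f wants (2, 5, 4), pool (5, 3, 4) — not enough R0
  blocked: T_g wants (1, 5, 0), pool (5, 3, 4) — not enough R0
Processes that can never finish: T_c, T_a, T_f and T_g.


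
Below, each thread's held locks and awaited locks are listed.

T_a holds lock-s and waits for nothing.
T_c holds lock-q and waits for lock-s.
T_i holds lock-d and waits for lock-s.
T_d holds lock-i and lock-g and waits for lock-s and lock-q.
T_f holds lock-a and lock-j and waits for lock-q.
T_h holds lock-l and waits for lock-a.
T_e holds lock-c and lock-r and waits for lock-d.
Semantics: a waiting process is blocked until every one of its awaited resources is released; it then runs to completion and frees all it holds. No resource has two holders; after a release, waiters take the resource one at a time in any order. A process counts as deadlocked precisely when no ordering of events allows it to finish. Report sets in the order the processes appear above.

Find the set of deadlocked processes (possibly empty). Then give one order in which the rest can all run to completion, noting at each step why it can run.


The deadlocked set is empty.
Key observation: every chain of waits terminates; starting from the processes that wait on nothing, all the rest unlock in turn.
A valid finishing order for the others: T_a, T_i, T_c, T_f, T_e, T_h, T_d.
Step-by-step check:
  T_a waits on nothing -> runs at once and releases lock-s
  T_i waits on lock-s — all released -> runs and releases lock-d
  T_c waits on lock-s — all released -> runs and releases lock-q
  T_f waits on lock-q — all released -> runs and releases lock-a and lock-j
  T_e waits on lock-d — all released -> runs and releases lock-c and lock-r
  T_h waits on lock-a — all released -> runs and releases lock-l
  T_d waits on lock-s and lock-q — all released -> runs and releases lock-i and lock-g


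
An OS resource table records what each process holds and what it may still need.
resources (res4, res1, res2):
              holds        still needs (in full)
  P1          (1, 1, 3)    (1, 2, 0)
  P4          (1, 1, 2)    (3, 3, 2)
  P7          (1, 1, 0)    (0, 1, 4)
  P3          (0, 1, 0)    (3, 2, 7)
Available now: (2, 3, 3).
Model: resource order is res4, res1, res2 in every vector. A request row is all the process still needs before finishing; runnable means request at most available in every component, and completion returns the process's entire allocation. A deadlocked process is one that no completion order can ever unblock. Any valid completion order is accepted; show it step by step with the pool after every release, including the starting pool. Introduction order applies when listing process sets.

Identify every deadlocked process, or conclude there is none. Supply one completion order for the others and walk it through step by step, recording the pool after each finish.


No process is deadlocked.
Key observation: starting with P1, each completion frees enough for the next — no one is permanently blocked.
A valid finishing order for the others: P1, P4, P7, P3. Verifying each step:
  pool = (2, 3, 3)
  P1 needs (1, 2, 0) <= (2, 3, 3) -> finishes; pool += (1, 1, 3) = (3, 4, 6)
  P4 needs (3, 3, 2) <= (3, 4, 6) -> finishes; pool += (1, 1, 2) = (4, 5, 8)
  P7 needs (0, 1, 4) <= (4, 5, 8) -> finishes; pool += (1, 1, 0) = (5, 6, 8)
  P3 needs (3, 2, 7) <= (5, 6, 8) -> finishes; pool += (0, 1, 0) = (5, 7, 8)


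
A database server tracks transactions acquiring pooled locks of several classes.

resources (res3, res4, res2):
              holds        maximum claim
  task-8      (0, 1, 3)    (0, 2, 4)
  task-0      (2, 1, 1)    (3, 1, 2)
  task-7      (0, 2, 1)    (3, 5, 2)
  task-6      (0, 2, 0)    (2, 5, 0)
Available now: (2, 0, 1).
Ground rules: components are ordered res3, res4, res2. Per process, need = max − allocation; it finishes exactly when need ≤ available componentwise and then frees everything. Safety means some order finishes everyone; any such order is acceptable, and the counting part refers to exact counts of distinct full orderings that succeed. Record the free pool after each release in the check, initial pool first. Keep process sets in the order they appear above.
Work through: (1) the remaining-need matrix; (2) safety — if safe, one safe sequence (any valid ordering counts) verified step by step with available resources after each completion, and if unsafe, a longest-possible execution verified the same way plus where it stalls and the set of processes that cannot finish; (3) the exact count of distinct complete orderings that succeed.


(1) Remaining need (order res3, res4, res2):
  task-8: (0, 1, 1)
  task-0: (1, 0, 1)
  task-7: (3, 3, 1)
  task-6: (2, 3, 0)
(2) The state is UNSAFE.
Key observation: even finishing task-0, task-8 leaves just (4, 2, 5) free — too little res4 for any of the remaining processes.
A maximal execution: task-0, task-8 — then nothing else fits. Step-by-step check:
  pool = (2, 0, 1)
  task-0 needs (1, 0, 1) <= (2, 0, 1) -> finishes; pool += (2, 1, 1) = (4, 1, 2)
  task-8 needs (0, 1, 1) <= (4, 1, 2) -> finishes; pool += (0, 1, 3) = (4, 2, 5)
  task-7 still needs (3, 3, 1) but only (4, 2, 5) is free — short on res4
  task-6 still needs (2, 3, 0) but only (4, 2, 5) is free — short on res4
Never able to finish: task-7 and task-6.
(3) Exactly 0 of the possible complete orderings are safe sequences.


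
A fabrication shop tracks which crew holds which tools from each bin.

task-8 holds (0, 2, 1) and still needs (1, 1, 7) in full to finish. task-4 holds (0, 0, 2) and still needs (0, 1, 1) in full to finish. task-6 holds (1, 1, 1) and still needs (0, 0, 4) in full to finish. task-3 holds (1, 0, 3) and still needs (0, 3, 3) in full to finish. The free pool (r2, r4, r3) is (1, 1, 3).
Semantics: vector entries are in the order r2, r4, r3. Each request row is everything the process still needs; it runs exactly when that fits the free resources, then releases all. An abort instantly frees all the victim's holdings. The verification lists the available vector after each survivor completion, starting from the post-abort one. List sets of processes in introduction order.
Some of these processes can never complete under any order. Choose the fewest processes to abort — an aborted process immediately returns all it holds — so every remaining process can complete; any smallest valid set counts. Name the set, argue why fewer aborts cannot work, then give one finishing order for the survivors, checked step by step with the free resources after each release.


Abort task-3.
Key observation: the deadlocked task-8 becomes finishable only because task-3 released (1, 0, 3); it completes at step 3 below.
Why nothing smaller works: aborting no one leaves the state deadlocked as given.
The survivors complete as task-6, task-4, task-8. Check, step by step (starting from the post-abort pool):
  pool = (2, 1, 6)
  run task-6 (needs (0, 0, 4), free (2, 1, 6)); after release of (1, 1, 1) the pool is (3, 2, 7)
  run task-4 (needs (0, 1, 1), free (3, 2, 7)); after release of (0, 0, 2) the pool is (3, 2, 9)
  run task-8 (needs (1, 1, 7), free (3, 2, 9)); after release of (0, 2, 1) the pool is (3, 4, 10)


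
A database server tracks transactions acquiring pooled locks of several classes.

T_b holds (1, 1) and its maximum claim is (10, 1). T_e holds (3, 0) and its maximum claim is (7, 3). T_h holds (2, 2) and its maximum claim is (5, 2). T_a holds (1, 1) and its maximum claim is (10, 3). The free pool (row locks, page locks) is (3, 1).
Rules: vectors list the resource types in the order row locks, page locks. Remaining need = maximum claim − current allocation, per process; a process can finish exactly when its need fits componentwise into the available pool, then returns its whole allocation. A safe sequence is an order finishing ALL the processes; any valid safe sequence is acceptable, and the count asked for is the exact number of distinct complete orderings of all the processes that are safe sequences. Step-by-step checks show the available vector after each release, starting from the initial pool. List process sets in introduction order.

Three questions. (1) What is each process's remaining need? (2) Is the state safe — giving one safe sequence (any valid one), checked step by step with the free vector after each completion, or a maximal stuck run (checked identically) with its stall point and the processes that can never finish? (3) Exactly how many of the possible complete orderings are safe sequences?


(1) Outstanding need per process (order row locks, page locks):
  T_b: (9, 0)
  T_e: (4, 3)
  T_h: (3, 0)
  T_a: (9, 2)
(2) UNSAFE — no complete ordering exists.
Key observation: after T_h, T_e complete, (8, 3) is the best the pool ever gets, yet each leftover process wants more row locks.
A maximal execution: T_h, T_e — then nothing else fits. Check, step by step:
  pool = (3, 1)
  T_h: need (3, 0) fits (3, 1); releases (2, 2), pool now (5, 3)
  T_e: need (4, 3) fits (5, 3); releases (3, 0), pool now (8, 3)
  blocked: T_b wants (9, 0), pool (8, 3) — not enough row locks
  blocked: T_a wants (9, 2), pool (8, 3) — not enough row locks
Never able to finish: T_b and T_a.
(3) Precisely 0 of the possible complete orderings are safe sequences.


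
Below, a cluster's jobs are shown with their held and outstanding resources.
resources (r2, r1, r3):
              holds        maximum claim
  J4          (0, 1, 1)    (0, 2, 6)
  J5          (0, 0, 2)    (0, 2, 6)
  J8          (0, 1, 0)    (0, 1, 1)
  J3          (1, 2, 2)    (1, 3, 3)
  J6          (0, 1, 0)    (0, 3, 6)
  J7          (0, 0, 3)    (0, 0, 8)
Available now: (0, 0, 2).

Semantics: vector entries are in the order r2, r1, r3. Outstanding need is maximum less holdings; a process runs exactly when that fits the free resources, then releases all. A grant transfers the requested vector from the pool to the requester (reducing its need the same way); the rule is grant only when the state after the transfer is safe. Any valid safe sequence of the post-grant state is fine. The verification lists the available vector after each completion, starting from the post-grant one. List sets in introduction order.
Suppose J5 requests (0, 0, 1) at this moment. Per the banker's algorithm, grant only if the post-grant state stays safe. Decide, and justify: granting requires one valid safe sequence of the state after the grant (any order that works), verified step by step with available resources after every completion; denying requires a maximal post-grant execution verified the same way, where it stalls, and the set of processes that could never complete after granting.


GRANT: granting preserves safety; a valid post-grant sequence is J8, J3, J5, J4, J7, J6.
Key observation: even at the reduced pool (0, 0, 1), J8 fits immediately, so safety survives the grant.
Step-by-step check of the post-grant state:
  pool = (0, 0, 1)
  J8: need (0, 0, 1) fits (0, 0, 1); releases (0, 1, 0), pool now (0, 1, 1)
  J3: need (0, 1, 1) fits (0, 1, 1); releases (1, 2, 2), pool now (1, 3, 3)
  J5: need (0, 2, 3) fits (1, 3, 3); releases (0, 0, 3), pool now (1, 3, 6)
  J4: need (0, 1, 5) fits (1, 3, 6); releases (0, 1, 1), pool now (1, 4, 7)
  J7: need (0, 0, 5) fits (1, 4, 7); releases (0, 0, 3), pool now (1, 4, 10)
  J6: need (0, 2, 6) fits (1, 4, 10); releases (0, 1, 0), pool now (1, 5, 10)


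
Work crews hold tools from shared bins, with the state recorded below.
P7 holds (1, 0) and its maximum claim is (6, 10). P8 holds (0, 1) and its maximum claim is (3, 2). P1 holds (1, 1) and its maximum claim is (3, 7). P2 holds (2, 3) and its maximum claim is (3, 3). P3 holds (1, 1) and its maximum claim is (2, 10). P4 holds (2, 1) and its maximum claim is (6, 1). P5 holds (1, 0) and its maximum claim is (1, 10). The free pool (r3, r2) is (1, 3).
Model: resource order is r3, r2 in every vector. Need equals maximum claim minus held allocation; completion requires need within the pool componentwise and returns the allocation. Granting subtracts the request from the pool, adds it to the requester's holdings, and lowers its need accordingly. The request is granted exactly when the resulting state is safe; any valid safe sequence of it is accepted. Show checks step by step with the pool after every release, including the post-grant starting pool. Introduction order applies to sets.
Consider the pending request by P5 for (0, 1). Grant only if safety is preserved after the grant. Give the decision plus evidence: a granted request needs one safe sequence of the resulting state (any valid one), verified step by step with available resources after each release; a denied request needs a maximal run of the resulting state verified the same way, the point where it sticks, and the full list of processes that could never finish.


DENY. Granting would leave the state unsafe.
Key observation: even finishing P2, P8, P1, P4 leaves just (6, 8) free — too little r2 for any of the remaining processes.
After a pretend grant, a maximal execution: P2, P8, P1, P4 — then nothing else fits. Check, step by step:
  pool = (1, 2)
  run P2 (needs (1, 0), free (1, 2)); after release of (2, 3) the pool is (3, 5)
  run P8 (needs (3, 1), free (3, 5)); after release of (0, 1) the pool is (3, 6)
  run P1 (needs (2, 6), free (3, 6)); after release of (1, 1) the pool is (4, 7)
  run P4 (needs (4, 0), free (4, 7)); after release of (2, 1) the pool is (6, 8)
  blocked: P7 wants (5, 10), pool (6, 8) — not enough r2
  blocked: P3 wants (1, 9), pool (6, 8) — not enough r2
  blocked: P5 wants (0, 9), pool (6, 8) — not enough r2
Post-grant, the permanently blocked set is P7, P3 and P5.


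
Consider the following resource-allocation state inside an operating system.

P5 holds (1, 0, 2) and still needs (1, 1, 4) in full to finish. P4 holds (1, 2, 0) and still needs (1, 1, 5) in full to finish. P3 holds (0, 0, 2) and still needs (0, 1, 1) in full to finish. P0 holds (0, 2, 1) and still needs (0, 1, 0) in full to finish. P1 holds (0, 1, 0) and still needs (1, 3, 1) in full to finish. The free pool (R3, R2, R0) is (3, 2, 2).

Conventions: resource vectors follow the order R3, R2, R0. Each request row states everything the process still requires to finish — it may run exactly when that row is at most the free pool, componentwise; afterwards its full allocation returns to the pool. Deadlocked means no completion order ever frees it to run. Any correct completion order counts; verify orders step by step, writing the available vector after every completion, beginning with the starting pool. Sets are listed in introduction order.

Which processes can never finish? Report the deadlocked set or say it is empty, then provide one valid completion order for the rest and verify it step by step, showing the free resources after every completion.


The deadlocked set is empty.
Key observation: there is always a runnable process — P0 first — so the state unwinds completely.
A valid finishing order for the others: P0, P3, P1, P4, P5. Walking it through:
  pool = (3, 2, 2)
  run P0 (needs (0, 1, 0), free (3, 2, 2)); after release of (0, 2, 1) the pool is (3, 4, 3)
  run P3 (needs (0, 1, 1), free (3, 4, 3)); after release of (0, 0, 2) the pool is (3, 4, 5)
  run P1 (needs (1, 3, 1), free (3, 4, 5)); after release of (0, 1, 0) the pool is (3, 5, 5)
  run P4 (needs (1, 1, 5), free (3, 5, 5)); after release of (1, 2, 0) the pool is (4, 7, 5)
  run P5 (needs (1, 1, 4), free (4, 7, 5)); after release of (1, 0, 2) the pool is (5, 7, 7)


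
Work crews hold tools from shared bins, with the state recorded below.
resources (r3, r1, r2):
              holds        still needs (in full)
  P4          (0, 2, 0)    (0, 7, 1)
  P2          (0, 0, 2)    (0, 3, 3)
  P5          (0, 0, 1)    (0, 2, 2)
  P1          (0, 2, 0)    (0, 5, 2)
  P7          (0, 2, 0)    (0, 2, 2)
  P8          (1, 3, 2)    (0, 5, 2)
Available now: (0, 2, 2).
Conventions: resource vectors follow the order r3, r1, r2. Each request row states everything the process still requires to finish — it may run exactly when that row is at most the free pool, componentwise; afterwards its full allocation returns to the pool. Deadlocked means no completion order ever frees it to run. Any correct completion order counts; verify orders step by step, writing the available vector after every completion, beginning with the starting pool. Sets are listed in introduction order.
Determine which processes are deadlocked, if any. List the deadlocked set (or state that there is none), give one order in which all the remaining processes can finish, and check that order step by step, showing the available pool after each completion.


The deadlocked set is P4, P1 and P8.
Key observation: no order helps: past P7, P5, P2, the free pool tops out at (0, 4, 5), below what each blocked process needs in r1.
A valid finishing order for the others: P7, P5, P2. Walking it through:
  pool = (0, 2, 2)
  P7 needs (0, 2, 2) <= (0, 2, 2) -> finishes; pool += (0, 2, 0) = (0, 4, 2)
  P5 needs (0, 2, 2) <= (0, 4, 2) -> finishes; pool += (0, 0, 1) = (0, 4, 3)
  P2 needs (0, 3, 3) <= (0, 4, 3) -> finishes; pool += (0, 0, 2) = (0, 4, 5)
None of the blocked processes ever fits:
  P4 still needs (0, 7, 1) but only (0, 4, 5) is free — short on r1
  P1 still needs (0, 5, 2) but only (0, 4, 5) is free — short on r1
  P8 still needs (0, 5, 2) but only (0, 4, 5) is free — short on r1


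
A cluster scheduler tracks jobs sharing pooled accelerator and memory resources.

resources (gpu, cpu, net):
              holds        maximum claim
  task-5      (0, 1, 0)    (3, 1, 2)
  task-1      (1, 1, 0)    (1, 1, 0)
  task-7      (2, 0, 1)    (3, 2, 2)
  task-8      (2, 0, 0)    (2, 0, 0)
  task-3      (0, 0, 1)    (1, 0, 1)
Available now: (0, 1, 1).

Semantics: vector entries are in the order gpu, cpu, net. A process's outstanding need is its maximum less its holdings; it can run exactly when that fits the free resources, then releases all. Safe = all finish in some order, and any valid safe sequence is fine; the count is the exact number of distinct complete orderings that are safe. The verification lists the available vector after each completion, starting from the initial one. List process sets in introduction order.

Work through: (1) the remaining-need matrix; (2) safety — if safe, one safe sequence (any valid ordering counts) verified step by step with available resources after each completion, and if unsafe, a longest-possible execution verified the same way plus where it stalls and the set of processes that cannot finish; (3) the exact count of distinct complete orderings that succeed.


(1) Remaining need (order gpu, cpu, net):
  task-5: (3, 0, 2)
  task-1: (0, 0, 0)
  task-7: (1, 2, 1)
  task-8: (0, 0, 0)
  task-3: (1, 0, 0)
(2) SAFE — a valid safe sequence is task-8, task-1, task-3, task-5, task-7.
Key observation: task-5 is the earliest step where a requested resource binds exactly: need (3, 0, 2), pool (3, 2, 2) at its turn.
Walking it through:
  pool = (0, 1, 1)
  run task-8 (needs (0, 0, 0), free (0, 1, 1)); after release of (2, 0, 0) the pool is (2, 1, 1)
  run task-1 (needs (0, 0, 0), free (2, 1, 1)); after release of (1, 1, 0) the pool is (3, 2, 1)
  run task-3 (needs (1, 0, 0), free (3, 2, 1)); after release of (0, 0, 1) the pool is (3, 2, 2)
  run task-5 (needs (3, 0, 2), free (3, 2, 2)); after release of (0, 1, 0) the pool is (3, 3, 2)
  run task-7 (needs (1, 2, 1), free (3, 3, 2)); after release of (2, 0, 1) the pool is (5, 3, 3)
(3) The exact count: 20 of the possible complete orderings are safe sequences.


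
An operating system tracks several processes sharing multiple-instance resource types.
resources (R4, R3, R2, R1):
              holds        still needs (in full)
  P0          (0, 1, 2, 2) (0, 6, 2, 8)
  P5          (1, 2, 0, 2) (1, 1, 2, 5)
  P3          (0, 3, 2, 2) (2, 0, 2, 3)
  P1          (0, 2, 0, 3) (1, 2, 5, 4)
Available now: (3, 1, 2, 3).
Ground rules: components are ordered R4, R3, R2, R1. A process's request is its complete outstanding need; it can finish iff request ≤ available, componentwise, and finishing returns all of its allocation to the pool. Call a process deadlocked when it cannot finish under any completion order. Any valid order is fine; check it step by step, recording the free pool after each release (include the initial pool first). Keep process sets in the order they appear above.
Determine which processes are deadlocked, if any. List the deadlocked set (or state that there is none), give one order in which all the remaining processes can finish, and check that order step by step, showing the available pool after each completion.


Deadlocked: P0 and P1.
Key observation: after P3, P5 the pool peaks at (4, 6, 4, 7), and each blocked process is short somewhere: P0 on R1; P1 on R2.
A valid finishing order for the others: P3, P5. Check, step by step:
  pool = (3, 1, 2, 3)
  run P3 (needs (2, 0, 2, 3), free (3, 1, 2, 3)); after release of (0, 3, 2, 2) the pool is (3, 4, 4, 5)
  run P5 (needs (1, 1, 2, 5), free (3, 4, 4, 5)); after release of (1, 2, 0, 2) the pool is (4, 6, 4, 7)
None of the blocked processes ever fits:
  blocked: P0 wants (0, 6, 2, 8), pool (4, 6, 4, 7) — not enough R1
  blocked: P1 wants (1, 2, 5, 4), pool (4, 6, 4, 7) — not enough R2


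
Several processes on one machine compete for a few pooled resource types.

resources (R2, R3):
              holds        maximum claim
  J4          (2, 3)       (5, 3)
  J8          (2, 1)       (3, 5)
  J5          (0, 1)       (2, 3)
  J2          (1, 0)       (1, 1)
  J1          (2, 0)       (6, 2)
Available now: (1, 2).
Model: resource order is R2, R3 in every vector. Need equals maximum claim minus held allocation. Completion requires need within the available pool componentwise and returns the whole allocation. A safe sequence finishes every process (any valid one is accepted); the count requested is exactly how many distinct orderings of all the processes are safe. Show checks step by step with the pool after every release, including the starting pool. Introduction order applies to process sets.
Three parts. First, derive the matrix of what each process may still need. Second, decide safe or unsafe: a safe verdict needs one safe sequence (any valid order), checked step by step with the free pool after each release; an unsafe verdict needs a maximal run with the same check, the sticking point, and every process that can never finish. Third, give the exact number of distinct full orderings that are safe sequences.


(1) Outstanding need per process (order R2, R3):
  J4: (3, 0)
  J8: (1, 4)
  J5: (2, 2)
  J2: (0, 1)
  J1: (4, 2)
(2) UNSAFE — no complete ordering exists.
Key observation: after J2, J5 the pool peaks at (2, 3), and each blocked process is short somewhere: J4 on R2; J8 on R3; J1 on R2.
Going as far as possible: J2, J5; after that, nothing fits. Walking it through:
  pool = (1, 2)
  J2 needs (0, 1) <= (1, 2) -> finishes; pool += (1, 0) = (2, 2)
  J5 needs (2, 2) <= (2, 2) -> finishes; pool += (0, 1) = (2, 3)
  J4 still needs (3, 0) but only (2, 3) is free — short on R2
  J8 still needs (1, 4) but only (2, 3) is free — short on R3
  J1 still needs (4, 2) but only (2, 3) is free — short on R2
Never able to finish: J4, J8 and J1.
(3) The exact count: 0 of the possible complete orderings are safe sequences.


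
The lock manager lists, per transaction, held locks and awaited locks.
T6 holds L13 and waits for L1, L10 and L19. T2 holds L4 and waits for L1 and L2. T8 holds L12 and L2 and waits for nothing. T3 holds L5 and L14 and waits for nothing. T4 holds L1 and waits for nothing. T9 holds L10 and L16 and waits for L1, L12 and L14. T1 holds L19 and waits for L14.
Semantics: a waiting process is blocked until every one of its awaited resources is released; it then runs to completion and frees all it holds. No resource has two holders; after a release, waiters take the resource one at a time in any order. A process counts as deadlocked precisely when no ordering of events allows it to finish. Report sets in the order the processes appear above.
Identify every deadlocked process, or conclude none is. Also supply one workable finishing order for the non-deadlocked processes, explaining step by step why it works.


The deadlocked set is empty.
Key observation: the waits form no ring: some process can always run, and its releases unblock the others one by one.
One completion order for the rest: T4, T3, T8, T9, T1, T2, T6.
Check, step by step:
  T4: no waits; runs immediately, freeing L1
  T3: no waits; runs immediately, freeing L5 and L14
  T8: no waits; runs immediately, freeing L12 and L2
  T9 waits on L1, L12 and L14 — all released -> runs and releases L10 and L16
  T1 waits on L14 — all released -> runs and releases L19
  T2 waits on L1 and L2 — all released -> runs and releases L4
  T6 waits on L1, L10 and L19 — all released -> runs and releases L13


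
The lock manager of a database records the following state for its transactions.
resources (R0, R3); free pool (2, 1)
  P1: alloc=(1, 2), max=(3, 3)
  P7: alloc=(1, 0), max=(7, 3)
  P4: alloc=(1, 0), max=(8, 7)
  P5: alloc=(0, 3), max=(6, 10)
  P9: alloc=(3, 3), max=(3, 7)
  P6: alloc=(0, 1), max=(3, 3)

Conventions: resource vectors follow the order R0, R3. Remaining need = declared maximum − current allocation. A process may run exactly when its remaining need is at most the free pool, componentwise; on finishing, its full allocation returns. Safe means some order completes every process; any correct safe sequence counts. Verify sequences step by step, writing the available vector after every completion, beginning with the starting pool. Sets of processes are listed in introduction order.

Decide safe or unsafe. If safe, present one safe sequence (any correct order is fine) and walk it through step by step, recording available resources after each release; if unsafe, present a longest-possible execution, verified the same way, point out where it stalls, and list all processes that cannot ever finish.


SAFE — a valid safe sequence is P1, P6, P9, P7, P5, P4.
Key observation: the first exact fit in this order is P1 — it needs (2, 1) with (2, 1) free, meeting a requested resource to the last unit.
Verifying each step:
  pool = (2, 1)
  run P1 (needs (2, 1), free (2, 1)); after release of (1, 2) the pool is (3, 3)
  run P6 (needs (3, 2), free (3, 3)); after release of (0, 1) the pool is (3, 4)
  run P9 (needs (0, 4), free (3, 4)); after release of (3, 3) the pool is (6, 7)
  run P7 (needs (6, 3), free (6, 7)); after release of (1, 0) the pool is (7, 7)
  run P5 (needs (6, 7), free (7, 7)); after release of (0, 3) the pool is (7, 10)
  run P4 (needs (7, 7), free (7, 10)); after release of (1, 0) the pool is (8, 10)
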